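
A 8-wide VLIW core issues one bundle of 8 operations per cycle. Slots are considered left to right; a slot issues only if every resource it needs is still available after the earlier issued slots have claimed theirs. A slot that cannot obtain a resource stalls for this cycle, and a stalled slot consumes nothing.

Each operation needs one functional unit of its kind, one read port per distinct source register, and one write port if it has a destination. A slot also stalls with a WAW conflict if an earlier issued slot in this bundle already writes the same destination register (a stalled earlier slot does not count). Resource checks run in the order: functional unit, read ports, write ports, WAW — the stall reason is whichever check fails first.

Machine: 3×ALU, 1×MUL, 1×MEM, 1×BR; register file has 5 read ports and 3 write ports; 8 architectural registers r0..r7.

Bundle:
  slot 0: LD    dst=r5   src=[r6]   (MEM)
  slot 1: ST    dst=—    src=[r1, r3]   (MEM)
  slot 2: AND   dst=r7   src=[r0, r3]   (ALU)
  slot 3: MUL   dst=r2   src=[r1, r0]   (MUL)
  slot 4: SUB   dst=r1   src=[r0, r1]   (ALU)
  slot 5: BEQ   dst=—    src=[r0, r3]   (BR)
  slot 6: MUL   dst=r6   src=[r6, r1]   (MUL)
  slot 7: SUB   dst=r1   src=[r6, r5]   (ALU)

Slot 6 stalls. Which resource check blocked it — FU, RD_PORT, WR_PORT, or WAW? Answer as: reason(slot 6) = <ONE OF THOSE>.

[0] MEM needs rd=1 wr=1: ok; after: ALU=3 MUL=1 MEM=0 BR=1, R=4, W=2
[1] MEM needs rd=2 wr=0: FU; after: ALU=3 MUL=1 MEM=0 BR=1, R=4, W=2
[2] ALU needs rd=2 wr=1: ok; after: ALU=2 MUL=1 MEM=0 BR=1, R=2, W=1
[3] MUL needs rd=2 wr=1: ok; after: ALU=2 MUL=0 MEM=0 BR=1, R=0, W=0
[4] ALU needs rd=2 wr=1: RD_PORT; after: ALU=2 MUL=0 MEM=0 BR=1, R=0, W=0
[5] BR needs rd=2 wr=0: RD_PORT; after: ALU=2 MUL=0 MEM=0 BR=1, R=0, W=0
[6] MUL needs rd=2 wr=1: FU; after: ALU=2 MUL=0 MEM=0 BR=1, R=0, W=0
[7] ALU needs rd=2 wr=1: RD_PORT; after: ALU=2 MUL=0 MEM=0 BR=1, R=0, W=0

reason(slot 6) = FU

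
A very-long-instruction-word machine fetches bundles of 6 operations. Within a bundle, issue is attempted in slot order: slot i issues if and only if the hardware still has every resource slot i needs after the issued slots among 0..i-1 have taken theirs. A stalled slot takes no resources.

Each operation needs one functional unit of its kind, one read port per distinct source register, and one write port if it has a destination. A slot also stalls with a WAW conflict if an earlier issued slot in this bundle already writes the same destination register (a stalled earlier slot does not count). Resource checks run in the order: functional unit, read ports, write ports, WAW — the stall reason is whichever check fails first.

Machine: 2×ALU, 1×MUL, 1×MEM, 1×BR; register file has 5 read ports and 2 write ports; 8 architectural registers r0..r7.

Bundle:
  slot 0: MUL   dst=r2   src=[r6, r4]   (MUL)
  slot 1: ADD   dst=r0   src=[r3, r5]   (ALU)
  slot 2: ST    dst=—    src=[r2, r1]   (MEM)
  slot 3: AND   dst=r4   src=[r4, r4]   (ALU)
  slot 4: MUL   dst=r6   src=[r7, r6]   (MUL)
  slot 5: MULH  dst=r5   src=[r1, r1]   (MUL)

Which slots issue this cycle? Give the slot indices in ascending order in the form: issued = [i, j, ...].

issued = [0, 1]

#0 MUL src=r6,r4 dispatched  <A:2 Mu:0 Ld:1 B:1 rd:3 wr:1>
#1 ALU src=r3,r5 dispatched  <A:1 Mu:0 Ld:1 B:1 rd:1 wr:0>
#2 MEM src=r2,r1 held:RD_PORT  <A:1 Mu:0 Ld:1 B:1 rd:1 wr:0>
#3 ALU src=r4,r4 held:WR_PORT  <A:1 Mu:0 Ld:1 B:1 rd:1 wr:0>
#4 MUL src=r7,r6 held:FU  <A:1 Mu:0 Ld:1 B:1 rd:1 wr:0>
#5 MUL src=r1,r1 held:FU  <A:1 Mu:0 Ld:1 B:1 rd:1 wr:0>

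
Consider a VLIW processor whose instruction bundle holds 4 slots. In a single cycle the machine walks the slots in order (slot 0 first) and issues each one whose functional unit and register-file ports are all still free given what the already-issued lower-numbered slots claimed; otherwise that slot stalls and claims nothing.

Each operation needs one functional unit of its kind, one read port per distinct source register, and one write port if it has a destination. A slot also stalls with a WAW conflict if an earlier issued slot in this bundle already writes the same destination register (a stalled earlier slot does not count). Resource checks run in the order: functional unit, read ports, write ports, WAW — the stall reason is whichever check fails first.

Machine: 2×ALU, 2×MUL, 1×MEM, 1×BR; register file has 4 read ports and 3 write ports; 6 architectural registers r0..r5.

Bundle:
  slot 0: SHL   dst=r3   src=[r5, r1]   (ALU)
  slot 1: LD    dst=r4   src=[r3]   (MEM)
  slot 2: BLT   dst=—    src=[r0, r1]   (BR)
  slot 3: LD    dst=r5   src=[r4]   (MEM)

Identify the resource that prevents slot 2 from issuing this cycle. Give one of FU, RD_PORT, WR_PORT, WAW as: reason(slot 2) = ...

slot 0 (ALU): ISSUE — free A1,Mu2,Ld1,B1 rp2 wp2
slot 1 (MEM): ISSUE — free A1,Mu2,Ld0,B1 rp1 wp1
slot 2 (BR): stall RD_PORT — free A1,Mu2,Ld0,B1 rp1 wp1
slot 3 (MEM): stall FU — free A1,Mu2,Ld0,B1 rp1 wp1

reason(slot 2) = RD_PORT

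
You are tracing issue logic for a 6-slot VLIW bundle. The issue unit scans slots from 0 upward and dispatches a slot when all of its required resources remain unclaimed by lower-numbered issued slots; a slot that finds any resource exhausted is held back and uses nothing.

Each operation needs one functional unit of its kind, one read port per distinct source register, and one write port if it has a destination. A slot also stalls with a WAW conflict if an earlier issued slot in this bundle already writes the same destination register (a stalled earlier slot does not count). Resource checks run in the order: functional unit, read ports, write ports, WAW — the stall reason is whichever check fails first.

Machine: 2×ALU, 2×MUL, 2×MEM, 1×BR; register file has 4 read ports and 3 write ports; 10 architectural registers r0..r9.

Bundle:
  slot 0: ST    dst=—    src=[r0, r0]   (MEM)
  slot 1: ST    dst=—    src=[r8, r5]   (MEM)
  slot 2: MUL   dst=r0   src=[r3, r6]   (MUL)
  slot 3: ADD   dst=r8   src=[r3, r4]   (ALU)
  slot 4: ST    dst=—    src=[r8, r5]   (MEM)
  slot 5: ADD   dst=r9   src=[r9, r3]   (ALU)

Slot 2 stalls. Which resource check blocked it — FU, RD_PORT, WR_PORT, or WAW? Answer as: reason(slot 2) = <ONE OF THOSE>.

  0. MEM ⇒ go  {2A/2Mu/1Ld/1B | 3r 3w}
  1. MEM ⇒ go  {2A/2Mu/0Ld/1B | 1r 3w}
  2. MUL→r0 ⇒ no(RD_PORT)  {2A/2Mu/0Ld/1B | 1r 3w}
  3. ALU→r8 ⇒ no(RD_PORT)  {2A/2Mu/0Ld/1B | 1r 3w}
  4. MEM ⇒ no(FU)  {2A/2Mu/0Ld/1B | 1r 3w}
  5. ALU→r9 ⇒ no(RD_PORT)  {2A/2Mu/0Ld/1B | 1r 3w}

reason(slot 2) = RD_PORT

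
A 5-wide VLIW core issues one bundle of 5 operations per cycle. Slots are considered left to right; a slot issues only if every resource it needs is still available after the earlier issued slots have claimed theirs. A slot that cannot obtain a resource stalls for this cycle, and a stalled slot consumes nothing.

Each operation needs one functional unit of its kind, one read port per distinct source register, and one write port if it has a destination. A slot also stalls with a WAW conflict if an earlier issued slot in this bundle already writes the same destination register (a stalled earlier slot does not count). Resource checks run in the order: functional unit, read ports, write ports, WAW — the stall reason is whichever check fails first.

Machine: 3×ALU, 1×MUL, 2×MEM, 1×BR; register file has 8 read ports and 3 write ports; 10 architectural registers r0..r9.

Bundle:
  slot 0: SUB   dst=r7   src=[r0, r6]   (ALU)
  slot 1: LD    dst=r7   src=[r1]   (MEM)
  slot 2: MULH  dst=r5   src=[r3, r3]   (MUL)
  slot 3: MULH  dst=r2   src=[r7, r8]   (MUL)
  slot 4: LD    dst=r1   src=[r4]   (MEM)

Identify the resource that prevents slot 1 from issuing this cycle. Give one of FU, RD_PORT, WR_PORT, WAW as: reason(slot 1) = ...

reason(slot 1) = WAW

[0] ALU needs rd=2 wr=1: ok; after: ALU=2 MUL=1 MEM=2 BR=1, R=6, W=2
[1] MEM needs rd=1 wr=1: WAW; after: ALU=2 MUL=1 MEM=2 BR=1, R=6, W=2
[2] MUL needs rd=1 wr=1: ok; after: ALU=2 MUL=0 MEM=2 BR=1, R=5, W=1
[3] MUL needs rd=2 wr=1: FU; after: ALU=2 MUL=0 MEM=2 BR=1, R=5, W=1
[4] MEM needs rd=1 wr=1: ok; after: ALU=2 MUL=0 MEM=1 BR=1, R=4, W=0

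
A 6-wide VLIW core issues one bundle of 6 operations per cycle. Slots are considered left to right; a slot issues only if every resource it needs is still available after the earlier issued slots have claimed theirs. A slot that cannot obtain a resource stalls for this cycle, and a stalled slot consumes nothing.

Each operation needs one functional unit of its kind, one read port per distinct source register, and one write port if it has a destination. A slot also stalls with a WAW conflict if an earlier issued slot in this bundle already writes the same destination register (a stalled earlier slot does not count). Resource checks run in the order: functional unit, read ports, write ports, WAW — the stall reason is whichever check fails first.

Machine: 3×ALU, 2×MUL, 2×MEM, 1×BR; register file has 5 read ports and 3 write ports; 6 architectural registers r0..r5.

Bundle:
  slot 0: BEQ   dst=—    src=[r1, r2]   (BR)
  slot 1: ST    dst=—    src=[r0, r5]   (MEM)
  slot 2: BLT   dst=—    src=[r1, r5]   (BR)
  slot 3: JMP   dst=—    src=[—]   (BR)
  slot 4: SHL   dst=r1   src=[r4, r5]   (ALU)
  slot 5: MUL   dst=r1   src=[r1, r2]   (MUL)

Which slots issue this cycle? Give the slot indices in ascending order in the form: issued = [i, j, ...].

slot 0 (BR): ISSUE — free A3,Mu2,Ld2,B0 rp3 wp3
slot 1 (MEM): ISSUE — free A3,Mu2,Ld1,B0 rp1 wp3
slot 2 (BR): stall FU — free A3,Mu2,Ld1,B0 rp1 wp3
slot 3 (BR): stall FU — free A3,Mu2,Ld1,B0 rp1 wp3
slot 4 (ALU): stall RD_PORT — free A3,Mu2,Ld1,B0 rp1 wp3
slot 5 (MUL): stall RD_PORT — free A3,Mu2,Ld1,B0 rp1 wp3

issued = [0, 1]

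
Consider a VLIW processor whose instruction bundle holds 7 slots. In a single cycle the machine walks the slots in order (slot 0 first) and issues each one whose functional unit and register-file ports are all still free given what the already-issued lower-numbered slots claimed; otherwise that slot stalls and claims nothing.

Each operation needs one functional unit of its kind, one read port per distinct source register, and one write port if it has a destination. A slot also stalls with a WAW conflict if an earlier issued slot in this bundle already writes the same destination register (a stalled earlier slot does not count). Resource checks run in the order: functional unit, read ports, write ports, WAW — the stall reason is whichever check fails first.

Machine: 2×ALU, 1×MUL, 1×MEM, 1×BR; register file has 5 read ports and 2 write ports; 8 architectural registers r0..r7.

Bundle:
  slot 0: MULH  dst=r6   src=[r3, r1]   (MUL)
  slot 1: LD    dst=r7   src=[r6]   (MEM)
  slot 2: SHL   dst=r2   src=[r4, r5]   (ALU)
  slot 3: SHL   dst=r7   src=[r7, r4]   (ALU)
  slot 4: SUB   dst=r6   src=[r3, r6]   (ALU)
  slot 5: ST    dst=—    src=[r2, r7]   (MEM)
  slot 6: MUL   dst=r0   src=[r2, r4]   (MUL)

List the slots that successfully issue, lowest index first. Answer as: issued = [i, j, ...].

slot 0 (MUL): ISSUE — free A2,Mu0,Ld1,B1 rp3 wp1
slot 1 (MEM): ISSUE — free A2,Mu0,Ld0,B1 rp2 wp0
slot 2 (ALU): stall WR_PORT — free A2,Mu0,Ld0,B1 rp2 wp0
slot 3 (ALU): stall WR_PORT — free A2,Mu0,Ld0,B1 rp2 wp0
slot 4 (ALU): stall WR_PORT — free A2,Mu0,Ld0,B1 rp2 wp0
slot 5 (MEM): stall FU — free A2,Mu0,Ld0,B1 rp2 wp0
slot 6 (MUL): stall FU — free A2,Mu0,Ld0,B1 rp2 wp0

issued = [0, 1]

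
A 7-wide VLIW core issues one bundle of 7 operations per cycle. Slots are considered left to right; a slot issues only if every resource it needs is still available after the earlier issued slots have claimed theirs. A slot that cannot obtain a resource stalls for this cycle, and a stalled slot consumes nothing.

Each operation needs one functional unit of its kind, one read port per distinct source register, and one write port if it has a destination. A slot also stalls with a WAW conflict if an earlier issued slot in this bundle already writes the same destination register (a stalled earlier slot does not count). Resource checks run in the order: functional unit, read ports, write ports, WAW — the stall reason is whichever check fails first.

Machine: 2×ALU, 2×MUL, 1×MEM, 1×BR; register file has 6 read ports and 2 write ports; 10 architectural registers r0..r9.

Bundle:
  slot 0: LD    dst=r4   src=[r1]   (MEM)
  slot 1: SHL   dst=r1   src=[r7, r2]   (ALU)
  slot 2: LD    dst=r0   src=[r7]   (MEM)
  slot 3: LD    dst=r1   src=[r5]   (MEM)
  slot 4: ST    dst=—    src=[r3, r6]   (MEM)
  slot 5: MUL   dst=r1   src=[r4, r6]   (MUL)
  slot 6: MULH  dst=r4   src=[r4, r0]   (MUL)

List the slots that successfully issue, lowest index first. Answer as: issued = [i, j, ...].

[0] MEM needs rd=1 wr=1: ok; after: ALU=2 MUL=2 MEM=0 BR=1, R=5, W=1
[1] ALU needs rd=2 wr=1: ok; after: ALU=1 MUL=2 MEM=0 BR=1, R=3, W=0
[2] MEM needs rd=1 wr=1: FU; after: ALU=1 MUL=2 MEM=0 BR=1, R=3, W=0
[3] MEM needs rd=1 wr=1: FU; after: ALU=1 MUL=2 MEM=0 BR=1, R=3, W=0
[4] MEM needs rd=2 wr=0: FU; after: ALU=1 MUL=2 MEM=0 BR=1, R=3, W=0
[5] MUL needs rd=2 wr=1: WR_PORT; after: ALU=1 MUL=2 MEM=0 BR=1, R=3, W=0
[6] MUL needs rd=2 wr=1: WR_PORT; after: ALU=1 MUL=2 MEM=0 BR=1, R=3, W=0

issued = [0, 1]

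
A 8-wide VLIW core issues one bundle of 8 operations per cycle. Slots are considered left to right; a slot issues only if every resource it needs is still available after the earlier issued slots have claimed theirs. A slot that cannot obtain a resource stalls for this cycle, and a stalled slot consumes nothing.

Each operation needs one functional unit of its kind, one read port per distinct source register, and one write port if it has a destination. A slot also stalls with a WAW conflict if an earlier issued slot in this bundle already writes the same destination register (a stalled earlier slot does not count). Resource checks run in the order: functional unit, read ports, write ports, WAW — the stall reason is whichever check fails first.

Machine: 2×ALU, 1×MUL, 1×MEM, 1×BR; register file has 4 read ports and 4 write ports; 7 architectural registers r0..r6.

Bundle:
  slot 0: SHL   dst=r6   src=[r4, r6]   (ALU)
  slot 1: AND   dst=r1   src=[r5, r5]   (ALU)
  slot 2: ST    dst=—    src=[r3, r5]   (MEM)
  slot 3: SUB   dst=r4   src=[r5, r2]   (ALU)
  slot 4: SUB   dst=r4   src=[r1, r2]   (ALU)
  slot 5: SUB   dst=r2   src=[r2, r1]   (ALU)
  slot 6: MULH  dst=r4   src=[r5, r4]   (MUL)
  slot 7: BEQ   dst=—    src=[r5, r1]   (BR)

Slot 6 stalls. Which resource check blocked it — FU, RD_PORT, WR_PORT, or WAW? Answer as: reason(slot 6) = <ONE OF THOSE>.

reason(slot 6) = RD_PORT

slot 0 (ALU): ISSUE — free A1,Mu1,Ld1,B1 rp2 wp3
slot 1 (ALU): ISSUE — free A0,Mu1,Ld1,B1 rp1 wp2
slot 2 (MEM): stall RD_PORT — free A0,Mu1,Ld1,B1 rp1 wp2
slot 3 (ALU): stall FU — free A0,Mu1,Ld1,B1 rp1 wp2
slot 4 (ALU): stall FU — free A0,Mu1,Ld1,B1 rp1 wp2
slot 5 (ALU): stall FU — free A0,Mu1,Ld1,B1 rp1 wp2
slot 6 (MUL): stall RD_PORT — free A0,Mu1,Ld1,B1 rp1 wp2
slot 7 (BR): stall RD_PORT — free A0,Mu1,Ld1,B1 rp1 wp2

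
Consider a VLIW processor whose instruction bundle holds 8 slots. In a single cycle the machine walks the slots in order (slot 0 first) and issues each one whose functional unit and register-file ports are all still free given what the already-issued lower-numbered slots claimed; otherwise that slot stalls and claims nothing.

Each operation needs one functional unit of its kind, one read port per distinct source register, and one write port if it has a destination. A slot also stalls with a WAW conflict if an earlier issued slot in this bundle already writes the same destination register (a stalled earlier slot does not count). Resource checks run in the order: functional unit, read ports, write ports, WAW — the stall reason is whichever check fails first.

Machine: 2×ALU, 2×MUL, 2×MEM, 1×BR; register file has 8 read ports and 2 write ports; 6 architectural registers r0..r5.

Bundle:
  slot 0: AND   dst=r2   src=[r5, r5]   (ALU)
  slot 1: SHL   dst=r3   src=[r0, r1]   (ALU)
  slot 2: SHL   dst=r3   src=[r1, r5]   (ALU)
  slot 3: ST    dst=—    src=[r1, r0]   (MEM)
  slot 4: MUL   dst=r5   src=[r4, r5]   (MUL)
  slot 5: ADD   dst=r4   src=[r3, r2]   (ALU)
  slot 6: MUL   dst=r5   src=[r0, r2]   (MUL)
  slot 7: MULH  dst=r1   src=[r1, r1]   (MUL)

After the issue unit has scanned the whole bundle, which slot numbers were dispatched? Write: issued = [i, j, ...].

issued = [0, 1, 3]

[0] ALU needs rd=1 wr=1: ok; after: ALU=1 MUL=2 MEM=2 BR=1, R=7, W=1
[1] ALU needs rd=2 wr=1: ok; after: ALU=0 MUL=2 MEM=2 BR=1, R=5, W=0
[2] ALU needs rd=2 wr=1: FU; after: ALU=0 MUL=2 MEM=2 BR=1, R=5, W=0
[3] MEM needs rd=2 wr=0: ok; after: ALU=0 MUL=2 MEM=1 BR=1, R=3, W=0
[4] MUL needs rd=2 wr=1: WR_PORT; after: ALU=0 MUL=2 MEM=1 BR=1, R=3, W=0
[5] ALU needs rd=2 wr=1: FU; after: ALU=0 MUL=2 MEM=1 BR=1, R=3, W=0
[6] MUL needs rd=2 wr=1: WR_PORT; after: ALU=0 MUL=2 MEM=1 BR=1, R=3, W=0
[7] MUL needs rd=1 wr=1: WR_PORT; after: ALU=0 MUL=2 MEM=1 BR=1, R=3, W=0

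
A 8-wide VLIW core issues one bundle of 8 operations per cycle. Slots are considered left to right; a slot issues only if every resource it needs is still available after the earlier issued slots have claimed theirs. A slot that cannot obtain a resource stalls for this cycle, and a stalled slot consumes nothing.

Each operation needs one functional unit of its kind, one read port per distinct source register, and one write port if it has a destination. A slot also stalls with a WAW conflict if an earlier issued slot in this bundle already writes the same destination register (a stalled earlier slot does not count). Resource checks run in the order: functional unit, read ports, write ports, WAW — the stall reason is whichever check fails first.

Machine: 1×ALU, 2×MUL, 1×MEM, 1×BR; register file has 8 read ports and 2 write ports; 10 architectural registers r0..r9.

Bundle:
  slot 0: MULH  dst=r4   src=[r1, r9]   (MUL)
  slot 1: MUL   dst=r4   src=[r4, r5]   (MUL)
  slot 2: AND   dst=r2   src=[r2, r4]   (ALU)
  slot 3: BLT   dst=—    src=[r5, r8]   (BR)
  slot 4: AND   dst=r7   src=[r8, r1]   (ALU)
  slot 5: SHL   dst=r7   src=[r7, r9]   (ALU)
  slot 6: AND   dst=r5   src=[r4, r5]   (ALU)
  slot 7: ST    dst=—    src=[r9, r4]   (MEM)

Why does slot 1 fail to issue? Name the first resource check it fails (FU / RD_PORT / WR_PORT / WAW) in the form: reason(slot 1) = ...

(0) want 1×MUL +2rd +1wr — yes → AL1|MU1|ME1|BR1|rd6|wr1
(1) want 1×MUL +2rd +1wr — WAW → AL1|MU1|ME1|BR1|rd6|wr1
(2) want 1×ALU +2rd +1wr — yes → AL0|MU1|ME1|BR1|rd4|wr0
(3) want 1×BR +2rd +0wr — yes → AL0|MU1|ME1|BR0|rd2|wr0
(4) want 1×ALU +2rd +1wr — FU → AL0|MU1|ME1|BR0|rd2|wr0
(5) want 1×ALU +2rd +1wr — FU → AL0|MU1|ME1|BR0|rd2|wr0
(6) want 1×ALU +2rd +1wr — FU → AL0|MU1|ME1|BR0|rd2|wr0
(7) want 1×MEM +2rd +0wr — yes → AL0|MU1|ME0|BR0|rd0|wr0

reason(slot 1) = WAW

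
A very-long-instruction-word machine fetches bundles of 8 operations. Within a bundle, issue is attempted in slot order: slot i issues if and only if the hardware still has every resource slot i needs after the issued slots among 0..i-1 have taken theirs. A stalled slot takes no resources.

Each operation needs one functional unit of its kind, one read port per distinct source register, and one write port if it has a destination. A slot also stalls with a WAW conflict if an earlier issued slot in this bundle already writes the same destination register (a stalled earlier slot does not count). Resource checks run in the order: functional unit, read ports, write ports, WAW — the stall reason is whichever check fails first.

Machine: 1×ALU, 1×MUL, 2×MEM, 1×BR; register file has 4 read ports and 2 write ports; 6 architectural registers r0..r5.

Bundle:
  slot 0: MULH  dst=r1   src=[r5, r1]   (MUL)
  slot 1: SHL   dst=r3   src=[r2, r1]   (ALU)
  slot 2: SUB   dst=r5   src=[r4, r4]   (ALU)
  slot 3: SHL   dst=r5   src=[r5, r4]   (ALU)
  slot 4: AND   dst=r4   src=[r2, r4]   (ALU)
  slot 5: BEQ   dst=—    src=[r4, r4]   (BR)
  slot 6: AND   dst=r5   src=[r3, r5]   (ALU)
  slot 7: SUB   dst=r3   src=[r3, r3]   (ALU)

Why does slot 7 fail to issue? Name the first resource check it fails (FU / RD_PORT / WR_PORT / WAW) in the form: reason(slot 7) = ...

slot 0 (MUL): ISSUE — free A1,Mu0,Ld2,B1 rp2 wp1
slot 1 (ALU): ISSUE — free A0,Mu0,Ld2,B1 rp0 wp0
slot 2 (ALU): stall FU — free A0,Mu0,Ld2,B1 rp0 wp0
slot 3 (ALU): stall FU — free A0,Mu0,Ld2,B1 rp0 wp0
slot 4 (ALU): stall FU — free A0,Mu0,Ld2,B1 rp0 wp0
slot 5 (BR): stall RD_PORT — free A0,Mu0,Ld2,B1 rp0 wp0
slot 6 (ALU): stall FU — free A0,Mu0,Ld2,B1 rp0 wp0
slot 7 (ALU): stall FU — free A0,Mu0,Ld2,B1 rp0 wp0

reason(slot 7) = FU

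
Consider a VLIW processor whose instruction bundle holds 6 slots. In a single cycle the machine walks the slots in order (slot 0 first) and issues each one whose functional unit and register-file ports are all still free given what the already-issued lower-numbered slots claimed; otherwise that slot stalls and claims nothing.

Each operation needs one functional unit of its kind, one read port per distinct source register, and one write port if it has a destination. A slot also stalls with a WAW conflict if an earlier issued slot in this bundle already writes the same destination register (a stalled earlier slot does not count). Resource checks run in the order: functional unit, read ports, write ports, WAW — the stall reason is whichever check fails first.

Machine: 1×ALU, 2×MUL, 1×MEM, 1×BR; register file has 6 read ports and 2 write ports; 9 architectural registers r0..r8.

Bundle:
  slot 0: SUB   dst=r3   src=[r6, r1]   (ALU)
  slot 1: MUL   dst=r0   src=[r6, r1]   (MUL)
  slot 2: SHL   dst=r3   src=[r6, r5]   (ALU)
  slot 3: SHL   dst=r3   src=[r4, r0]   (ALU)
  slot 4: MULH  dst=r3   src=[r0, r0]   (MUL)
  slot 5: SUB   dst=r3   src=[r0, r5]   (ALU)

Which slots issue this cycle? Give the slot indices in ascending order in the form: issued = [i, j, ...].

(0) want 1×ALU +2rd +1wr — yes → AL0|MU2|ME1|BR1|rd4|wr1
(1) want 1×MUL +2rd +1wr — yes → AL0|MU1|ME1|BR1|rd2|wr0
(2) want 1×ALU +2rd +1wr — FU → AL0|MU1|ME1|BR1|rd2|wr0
(3) want 1×ALU +2rd +1wr — FU → AL0|MU1|ME1|BR1|rd2|wr0
(4) want 1×MUL +1rd +1wr — WR_PORT → AL0|MU1|ME1|BR1|rd2|wr0
(5) want 1×ALU +2rd +1wr — FU → AL0|MU1|ME1|BR1|rd2|wr0

issued = [0, 1]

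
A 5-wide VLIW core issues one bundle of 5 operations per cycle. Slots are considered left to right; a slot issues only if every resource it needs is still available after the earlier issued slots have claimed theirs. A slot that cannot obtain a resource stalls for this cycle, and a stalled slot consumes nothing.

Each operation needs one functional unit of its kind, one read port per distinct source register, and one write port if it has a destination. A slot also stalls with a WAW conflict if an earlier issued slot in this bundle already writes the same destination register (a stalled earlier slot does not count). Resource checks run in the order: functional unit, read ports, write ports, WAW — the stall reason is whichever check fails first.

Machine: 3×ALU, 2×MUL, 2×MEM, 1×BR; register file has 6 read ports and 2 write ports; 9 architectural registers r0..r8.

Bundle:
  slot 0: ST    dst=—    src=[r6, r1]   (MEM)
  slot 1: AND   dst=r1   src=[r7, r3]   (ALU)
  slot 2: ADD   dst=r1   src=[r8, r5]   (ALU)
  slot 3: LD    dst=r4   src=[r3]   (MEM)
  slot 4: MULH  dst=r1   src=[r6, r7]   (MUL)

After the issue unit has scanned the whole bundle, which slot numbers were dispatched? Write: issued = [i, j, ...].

[0] MEM needs rd=2 wr=0: ok; after: ALU=3 MUL=2 MEM=1 BR=1, R=4, W=2
[1] ALU needs rd=2 wr=1: ok; after: ALU=2 MUL=2 MEM=1 BR=1, R=2, W=1
[2] ALU needs rd=2 wr=1: WAW; after: ALU=2 MUL=2 MEM=1 BR=1, R=2, W=1
[3] MEM needs rd=1 wr=1: ok; after: ALU=2 MUL=2 MEM=0 BR=1, R=1, W=0
[4] MUL needs rd=2 wr=1: RD_PORT; after: ALU=2 MUL=2 MEM=0 BR=1, R=1, W=0

issued = [0, 1, 3]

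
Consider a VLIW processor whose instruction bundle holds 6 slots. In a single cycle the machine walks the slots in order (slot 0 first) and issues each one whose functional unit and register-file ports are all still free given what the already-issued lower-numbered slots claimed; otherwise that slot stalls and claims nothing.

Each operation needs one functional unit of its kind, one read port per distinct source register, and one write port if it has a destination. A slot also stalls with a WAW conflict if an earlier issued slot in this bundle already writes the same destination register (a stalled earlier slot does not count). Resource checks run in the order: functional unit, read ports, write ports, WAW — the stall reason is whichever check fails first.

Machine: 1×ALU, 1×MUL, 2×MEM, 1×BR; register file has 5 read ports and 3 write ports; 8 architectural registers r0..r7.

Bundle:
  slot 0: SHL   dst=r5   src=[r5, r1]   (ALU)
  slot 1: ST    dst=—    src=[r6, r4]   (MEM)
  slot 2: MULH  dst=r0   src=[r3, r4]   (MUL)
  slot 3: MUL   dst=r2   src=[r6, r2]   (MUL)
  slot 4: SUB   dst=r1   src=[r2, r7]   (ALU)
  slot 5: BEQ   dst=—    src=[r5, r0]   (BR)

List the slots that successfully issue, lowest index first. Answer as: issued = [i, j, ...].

(0) want 1×ALU +2rd +1wr — yes → AL0|MU1|ME2|BR1|rd3|wr2
(1) want 1×MEM +2rd +0wr — yes → AL0|MU1|ME1|BR1|rd1|wr2
(2) want 1×MUL +2rd +1wr — RD_PORT → AL0|MU1|ME1|BR1|rd1|wr2
(3) want 1×MUL +2rd +1wr — RD_PORT → AL0|MU1|ME1|BR1|rd1|wr2
(4) want 1×ALU +2rd +1wr — FU → AL0|MU1|ME1|BR1|rd1|wr2
(5) want 1×BR +2rd +0wr — RD_PORT → AL0|MU1|ME1|BR1|rd1|wr2

issued = [0, 1]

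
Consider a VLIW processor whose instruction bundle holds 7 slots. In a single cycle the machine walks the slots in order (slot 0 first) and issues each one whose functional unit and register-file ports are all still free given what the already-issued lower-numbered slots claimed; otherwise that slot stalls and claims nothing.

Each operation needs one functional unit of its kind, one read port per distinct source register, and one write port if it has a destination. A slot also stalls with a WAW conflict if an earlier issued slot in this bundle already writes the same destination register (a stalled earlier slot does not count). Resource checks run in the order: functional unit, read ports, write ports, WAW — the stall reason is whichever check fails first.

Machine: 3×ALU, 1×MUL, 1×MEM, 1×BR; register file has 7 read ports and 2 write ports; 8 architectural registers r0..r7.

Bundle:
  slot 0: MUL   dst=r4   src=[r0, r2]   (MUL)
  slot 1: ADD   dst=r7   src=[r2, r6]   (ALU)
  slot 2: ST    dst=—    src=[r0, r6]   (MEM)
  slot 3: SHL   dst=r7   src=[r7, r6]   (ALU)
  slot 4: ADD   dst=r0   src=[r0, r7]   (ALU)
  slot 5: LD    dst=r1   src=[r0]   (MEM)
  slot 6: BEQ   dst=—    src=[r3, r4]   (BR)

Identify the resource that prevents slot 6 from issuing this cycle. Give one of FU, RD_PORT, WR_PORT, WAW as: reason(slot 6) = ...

[0] MUL needs rd=2 wr=1: ok; after: ALU=3 MUL=0 MEM=1 BR=1, R=5, W=1
[1] ALU needs rd=2 wr=1: ok; after: ALU=2 MUL=0 MEM=1 BR=1, R=3, W=0
[2] MEM needs rd=2 wr=0: ok; after: ALU=2 MUL=0 MEM=0 BR=1, R=1, W=0
[3] ALU needs rd=2 wr=1: RD_PORT; after: ALU=2 MUL=0 MEM=0 BR=1, R=1, W=0
[4] ALU needs rd=2 wr=1: RD_PORT; after: ALU=2 MUL=0 MEM=0 BR=1, R=1, W=0
[5] MEM needs rd=1 wr=1: FU; after: ALU=2 MUL=0 MEM=0 BR=1, R=1, W=0
[6] BR needs rd=2 wr=0: RD_PORT; after: ALU=2 MUL=0 MEM=0 BR=1, R=1, W=0

reason(slot 6) = RD_PORT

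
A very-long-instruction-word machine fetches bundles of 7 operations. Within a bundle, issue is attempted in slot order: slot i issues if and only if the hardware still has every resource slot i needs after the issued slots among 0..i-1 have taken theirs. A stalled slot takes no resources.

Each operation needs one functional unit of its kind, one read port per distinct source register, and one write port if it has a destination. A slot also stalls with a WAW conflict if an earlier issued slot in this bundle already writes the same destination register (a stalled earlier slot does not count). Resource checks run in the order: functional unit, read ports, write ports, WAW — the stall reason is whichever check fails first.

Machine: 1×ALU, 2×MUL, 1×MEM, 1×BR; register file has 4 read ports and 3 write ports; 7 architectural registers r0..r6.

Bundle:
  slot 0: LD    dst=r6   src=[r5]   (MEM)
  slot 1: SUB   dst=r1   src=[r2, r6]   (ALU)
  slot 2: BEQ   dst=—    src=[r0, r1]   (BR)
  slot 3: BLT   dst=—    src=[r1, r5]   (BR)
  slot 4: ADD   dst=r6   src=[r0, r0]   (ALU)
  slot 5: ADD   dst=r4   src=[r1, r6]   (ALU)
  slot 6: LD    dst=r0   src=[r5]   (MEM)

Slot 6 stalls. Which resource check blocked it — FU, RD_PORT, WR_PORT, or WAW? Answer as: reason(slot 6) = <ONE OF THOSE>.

slot 0 (MEM): ISSUE — free A1,Mu2,Ld0,B1 rp3 wp2
slot 1 (ALU): ISSUE — free A0,Mu2,Ld0,B1 rp1 wp1
slot 2 (BR): stall RD_PORT — free A0,Mu2,Ld0,B1 rp1 wp1
slot 3 (BR): stall RD_PORT — free A0,Mu2,Ld0,B1 rp1 wp1
slot 4 (ALU): stall FU — free A0,Mu2,Ld0,B1 rp1 wp1
slot 5 (ALU): stall FU — free A0,Mu2,Ld0,B1 rp1 wp1
slot 6 (MEM): stall FU — free A0,Mu2,Ld0,B1 rp1 wp1

reason(slot 6) = FU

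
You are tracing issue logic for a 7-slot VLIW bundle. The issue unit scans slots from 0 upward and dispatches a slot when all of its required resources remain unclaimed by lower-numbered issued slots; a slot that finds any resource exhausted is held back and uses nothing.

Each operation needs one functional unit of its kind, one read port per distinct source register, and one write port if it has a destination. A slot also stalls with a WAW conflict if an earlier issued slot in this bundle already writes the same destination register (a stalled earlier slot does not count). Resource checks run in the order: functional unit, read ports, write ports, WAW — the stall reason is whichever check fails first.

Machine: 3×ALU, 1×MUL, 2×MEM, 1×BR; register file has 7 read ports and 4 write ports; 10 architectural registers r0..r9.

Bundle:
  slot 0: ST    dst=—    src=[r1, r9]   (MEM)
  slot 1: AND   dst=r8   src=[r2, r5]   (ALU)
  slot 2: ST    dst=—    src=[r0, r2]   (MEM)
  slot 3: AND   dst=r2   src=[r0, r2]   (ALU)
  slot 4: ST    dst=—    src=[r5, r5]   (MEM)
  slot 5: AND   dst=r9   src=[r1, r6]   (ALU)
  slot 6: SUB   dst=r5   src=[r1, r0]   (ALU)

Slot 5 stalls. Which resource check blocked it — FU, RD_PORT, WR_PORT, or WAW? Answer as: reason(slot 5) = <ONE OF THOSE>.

reason(slot 5) = RD_PORT

#0 MEM src=r1,r9 dispatched  <A:3 Mu:1 Ld:1 B:1 rd:5 wr:4>
#1 ALU src=r2,r5 dispatched  <A:2 Mu:1 Ld:1 B:1 rd:3 wr:3>
#2 MEM src=r0,r2 dispatched  <A:2 Mu:1 Ld:0 B:1 rd:1 wr:3>
#3 ALU src=r0,r2 held:RD_PORT  <A:2 Mu:1 Ld:0 B:1 rd:1 wr:3>
#4 MEM src=r5,r5 held:FU  <A:2 Mu:1 Ld:0 B:1 rd:1 wr:3>
#5 ALU src=r1,r6 held:RD_PORT  <A:2 Mu:1 Ld:0 B:1 rd:1 wr:3>
#6 ALU src=r1,r0 held:RD_PORT  <A:2 Mu:1 Ld:0 B:1 rd:1 wr:3>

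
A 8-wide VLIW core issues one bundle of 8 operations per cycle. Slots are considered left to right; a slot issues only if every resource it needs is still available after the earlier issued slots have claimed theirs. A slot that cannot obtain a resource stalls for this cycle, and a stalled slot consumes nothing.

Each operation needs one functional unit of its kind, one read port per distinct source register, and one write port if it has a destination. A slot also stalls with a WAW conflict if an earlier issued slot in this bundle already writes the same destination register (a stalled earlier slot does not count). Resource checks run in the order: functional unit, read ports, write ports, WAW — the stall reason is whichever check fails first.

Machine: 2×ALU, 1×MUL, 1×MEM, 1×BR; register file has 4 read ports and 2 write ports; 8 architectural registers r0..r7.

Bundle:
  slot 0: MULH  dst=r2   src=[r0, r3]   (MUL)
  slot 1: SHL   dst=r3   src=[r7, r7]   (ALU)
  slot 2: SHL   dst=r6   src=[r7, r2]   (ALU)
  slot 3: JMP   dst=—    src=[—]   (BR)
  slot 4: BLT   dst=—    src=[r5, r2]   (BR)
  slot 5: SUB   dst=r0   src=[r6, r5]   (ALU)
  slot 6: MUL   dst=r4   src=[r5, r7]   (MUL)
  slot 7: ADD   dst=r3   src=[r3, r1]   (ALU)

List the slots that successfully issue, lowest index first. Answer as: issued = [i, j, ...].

issued = [0, 1, 3]

(0) want 1×MUL +2rd +1wr — yes → AL2|MU0|ME1|BR1|rd2|wr1
(1) want 1×ALU +1rd +1wr — yes → AL1|MU0|ME1|BR1|rd1|wr0
(2) want 1×ALU +2rd +1wr — RD_PORT → AL1|MU0|ME1|BR1|rd1|wr0
(3) want 1×BR +0rd +0wr — yes → AL1|MU0|ME1|BR0|rd1|wr0
(4) want 1×BR +2rd +0wr — FU → AL1|MU0|ME1|BR0|rd1|wr0
(5) want 1×ALU +2rd +1wr — RD_PORT → AL1|MU0|ME1|BR0|rd1|wr0
(6) want 1×MUL +2rd +1wr — FU → AL1|MU0|ME1|BR0|rd1|wr0
(7) want 1×ALU +2rd +1wr — RD_PORT → AL1|MU0|ME1|BR0|rd1|wr0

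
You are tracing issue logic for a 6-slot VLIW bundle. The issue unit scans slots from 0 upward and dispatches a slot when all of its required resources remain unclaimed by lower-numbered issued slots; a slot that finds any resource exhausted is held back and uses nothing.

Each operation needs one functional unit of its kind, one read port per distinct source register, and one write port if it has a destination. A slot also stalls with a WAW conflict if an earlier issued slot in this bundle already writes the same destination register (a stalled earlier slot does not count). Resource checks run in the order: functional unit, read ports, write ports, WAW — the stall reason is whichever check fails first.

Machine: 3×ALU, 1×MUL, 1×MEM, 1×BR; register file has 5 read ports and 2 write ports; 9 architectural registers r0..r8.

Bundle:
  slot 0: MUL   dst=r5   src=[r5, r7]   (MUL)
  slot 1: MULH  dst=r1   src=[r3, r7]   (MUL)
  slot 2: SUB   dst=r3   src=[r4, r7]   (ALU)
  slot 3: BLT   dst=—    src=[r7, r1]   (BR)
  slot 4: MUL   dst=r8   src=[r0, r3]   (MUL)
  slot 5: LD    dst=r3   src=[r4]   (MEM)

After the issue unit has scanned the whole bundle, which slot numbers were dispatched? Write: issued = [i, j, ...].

issued = [0, 2]

(0) want 1×MUL +2rd +1wr — yes → AL3|MU0|ME1|BR1|rd3|wr1
(1) want 1×MUL +2rd +1wr — FU → AL3|MU0|ME1|BR1|rd3|wr1
(2) want 1×ALU +2rd +1wr — yes → AL2|MU0|ME1|BR1|rd1|wr0
(3) want 1×BR +2rd +0wr — RD_PORT → AL2|MU0|ME1|BR1|rd1|wr0
(4) want 1×MUL +2rd +1wr — FU → AL2|MU0|ME1|BR1|rd1|wr0
(5) want 1×MEM +1rd +1wr — WR_PORT → AL2|MU0|ME1|BR1|rd1|wr0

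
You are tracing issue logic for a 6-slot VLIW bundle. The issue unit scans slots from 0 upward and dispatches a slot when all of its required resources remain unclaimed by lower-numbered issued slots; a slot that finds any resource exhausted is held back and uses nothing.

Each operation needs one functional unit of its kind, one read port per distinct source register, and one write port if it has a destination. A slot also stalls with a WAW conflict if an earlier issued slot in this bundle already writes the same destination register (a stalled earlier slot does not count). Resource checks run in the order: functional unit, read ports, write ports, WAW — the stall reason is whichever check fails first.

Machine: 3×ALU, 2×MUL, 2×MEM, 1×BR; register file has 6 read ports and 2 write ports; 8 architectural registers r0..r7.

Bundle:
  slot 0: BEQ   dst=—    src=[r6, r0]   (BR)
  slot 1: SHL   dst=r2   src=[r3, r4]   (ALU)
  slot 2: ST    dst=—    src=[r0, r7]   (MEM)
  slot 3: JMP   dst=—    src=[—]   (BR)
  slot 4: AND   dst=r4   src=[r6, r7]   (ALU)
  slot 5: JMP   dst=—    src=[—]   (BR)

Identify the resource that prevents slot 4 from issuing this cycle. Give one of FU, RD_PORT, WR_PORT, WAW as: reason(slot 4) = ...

#0 BR src=r6,r0 dispatched  <A:3 Mu:2 Ld:2 B:0 rd:4 wr:2>
#1 ALU src=r3,r4 dispatched  <A:2 Mu:2 Ld:2 B:0 rd:2 wr:1>
#2 MEM src=r0,r7 dispatched  <A:2 Mu:2 Ld:1 B:0 rd:0 wr:1>
#3 BR src=- held:FU  <A:2 Mu:2 Ld:1 B:0 rd:0 wr:1>
#4 ALU src=r6,r7 held:RD_PORT  <A:2 Mu:2 Ld:1 B:0 rd:0 wr:1>
#5 BR src=- held:FU  <A:2 Mu:2 Ld:1 B:0 rd:0 wr:1>

reason(slot 4) = RD_PORT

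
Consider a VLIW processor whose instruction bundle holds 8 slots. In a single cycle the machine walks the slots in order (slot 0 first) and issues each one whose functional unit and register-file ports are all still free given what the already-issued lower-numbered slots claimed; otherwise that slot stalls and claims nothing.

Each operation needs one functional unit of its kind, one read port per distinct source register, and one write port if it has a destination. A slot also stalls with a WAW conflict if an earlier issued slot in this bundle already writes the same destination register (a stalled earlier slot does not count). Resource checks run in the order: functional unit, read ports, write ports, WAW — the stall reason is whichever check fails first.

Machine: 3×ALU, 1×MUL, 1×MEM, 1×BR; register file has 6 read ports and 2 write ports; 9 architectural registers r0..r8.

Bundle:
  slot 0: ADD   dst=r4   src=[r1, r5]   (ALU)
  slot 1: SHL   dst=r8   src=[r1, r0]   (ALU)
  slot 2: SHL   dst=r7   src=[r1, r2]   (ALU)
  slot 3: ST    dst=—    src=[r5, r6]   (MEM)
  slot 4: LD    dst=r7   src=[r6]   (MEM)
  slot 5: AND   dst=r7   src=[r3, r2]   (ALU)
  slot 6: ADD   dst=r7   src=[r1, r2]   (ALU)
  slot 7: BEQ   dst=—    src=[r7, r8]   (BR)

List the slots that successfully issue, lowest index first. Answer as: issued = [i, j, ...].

issued = [0, 1, 3]

(0) want 1×ALU +2rd +1wr — yes → AL2|MU1|ME1|BR1|rd4|wr1
(1) want 1×ALU +2rd +1wr — yes → AL1|MU1|ME1|BR1|rd2|wr0
(2) want 1×ALU +2rd +1wr — WR_PORT → AL1|MU1|ME1|BR1|rd2|wr0
(3) want 1×MEM +2rd +0wr — yes → AL1|MU1|ME0|BR1|rd0|wr0
(4) want 1×MEM +1rd +1wr — FU → AL1|MU1|ME0|BR1|rd0|wr0
(5) want 1×ALU +2rd +1wr — RD_PORT → AL1|MU1|ME0|BR1|rd0|wr0
(6) want 1×ALU +2rd +1wr — RD_PORT → AL1|MU1|ME0|BR1|rd0|wr0
(7) want 1×BR +2rd +0wr — RD_PORT → AL1|MU1|ME0|BR1|rd0|wr0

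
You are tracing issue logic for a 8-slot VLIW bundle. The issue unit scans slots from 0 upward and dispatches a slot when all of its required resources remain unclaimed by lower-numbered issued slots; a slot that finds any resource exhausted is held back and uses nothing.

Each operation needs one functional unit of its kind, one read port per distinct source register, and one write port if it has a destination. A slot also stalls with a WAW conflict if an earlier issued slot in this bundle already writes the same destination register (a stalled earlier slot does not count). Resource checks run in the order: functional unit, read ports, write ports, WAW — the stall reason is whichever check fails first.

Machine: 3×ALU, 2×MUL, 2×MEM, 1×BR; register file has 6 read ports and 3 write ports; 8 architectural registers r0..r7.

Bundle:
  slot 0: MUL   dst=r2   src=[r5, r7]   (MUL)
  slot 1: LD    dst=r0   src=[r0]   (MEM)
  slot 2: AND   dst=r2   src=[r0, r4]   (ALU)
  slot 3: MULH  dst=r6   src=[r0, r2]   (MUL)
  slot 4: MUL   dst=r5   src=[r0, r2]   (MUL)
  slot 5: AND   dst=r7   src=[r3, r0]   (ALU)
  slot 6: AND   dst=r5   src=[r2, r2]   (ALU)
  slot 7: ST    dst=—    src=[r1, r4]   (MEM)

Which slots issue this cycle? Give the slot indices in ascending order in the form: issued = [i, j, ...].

[0] MUL needs rd=2 wr=1: ok; after: ALU=3 MUL=1 MEM=2 BR=1, R=4, W=2
[1] MEM needs rd=1 wr=1: ok; after: ALU=3 MUL=1 MEM=1 BR=1, R=3, W=1
[2] ALU needs rd=2 wr=1: WAW; after: ALU=3 MUL=1 MEM=1 BR=1, R=3, W=1
[3] MUL needs rd=2 wr=1: ok; after: ALU=3 MUL=0 MEM=1 BR=1, R=1, W=0
[4] MUL needs rd=2 wr=1: FU; after: ALU=3 MUL=0 MEM=1 BR=1, R=1, W=0
[5] ALU needs rd=2 wr=1: RD_PORT; after: ALU=3 MUL=0 MEM=1 BR=1, R=1, W=0
[6] ALU needs rd=1 wr=1: WR_PORT; after: ALU=3 MUL=0 MEM=1 BR=1, R=1, W=0
[7] MEM needs rd=2 wr=0: RD_PORT; after: ALU=3 MUL=0 MEM=1 BR=1, R=1, W=0

issued = [0, 1, 3]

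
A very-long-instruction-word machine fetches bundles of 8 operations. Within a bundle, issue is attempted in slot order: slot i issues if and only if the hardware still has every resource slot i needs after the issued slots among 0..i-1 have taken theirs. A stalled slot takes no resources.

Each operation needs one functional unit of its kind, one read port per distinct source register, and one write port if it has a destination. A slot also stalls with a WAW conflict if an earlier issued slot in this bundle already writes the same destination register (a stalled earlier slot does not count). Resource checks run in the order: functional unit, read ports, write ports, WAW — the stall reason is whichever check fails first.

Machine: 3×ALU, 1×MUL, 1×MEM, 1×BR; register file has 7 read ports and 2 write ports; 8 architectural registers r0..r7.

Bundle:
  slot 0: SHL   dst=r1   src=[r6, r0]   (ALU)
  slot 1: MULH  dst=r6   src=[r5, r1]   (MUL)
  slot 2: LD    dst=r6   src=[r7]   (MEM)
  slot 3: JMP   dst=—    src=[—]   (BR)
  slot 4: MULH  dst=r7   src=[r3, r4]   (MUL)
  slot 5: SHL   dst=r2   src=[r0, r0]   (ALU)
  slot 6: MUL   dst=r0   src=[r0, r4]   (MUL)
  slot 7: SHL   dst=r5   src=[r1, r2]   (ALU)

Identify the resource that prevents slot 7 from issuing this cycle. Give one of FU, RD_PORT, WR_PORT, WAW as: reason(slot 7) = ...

[0] ALU needs rd=2 wr=1: ok; after: ALU=2 MUL=1 MEM=1 BR=1, R=5, W=1
[1] MUL needs rd=2 wr=1: ok; after: ALU=2 MUL=0 MEM=1 BR=1, R=3, W=0
[2] MEM needs rd=1 wr=1: WR_PORT; after: ALU=2 MUL=0 MEM=1 BR=1, R=3, W=0
[3] BR needs rd=0 wr=0: ok; after: ALU=2 MUL=0 MEM=1 BR=0, R=3, W=0
[4] MUL needs rd=2 wr=1: FU; after: ALU=2 MUL=0 MEM=1 BR=0, R=3, W=0
[5] ALU needs rd=1 wr=1: WR_PORT; after: ALU=2 MUL=0 MEM=1 BR=0, R=3, W=0
[6] MUL needs rd=2 wr=1: FU; after: ALU=2 MUL=0 MEM=1 BR=0, R=3, W=0
[7] ALU needs rd=2 wr=1: WR_PORT; after: ALU=2 MUL=0 MEM=1 BR=0, R=3, W=0

reason(slot 7) = WR_PORT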